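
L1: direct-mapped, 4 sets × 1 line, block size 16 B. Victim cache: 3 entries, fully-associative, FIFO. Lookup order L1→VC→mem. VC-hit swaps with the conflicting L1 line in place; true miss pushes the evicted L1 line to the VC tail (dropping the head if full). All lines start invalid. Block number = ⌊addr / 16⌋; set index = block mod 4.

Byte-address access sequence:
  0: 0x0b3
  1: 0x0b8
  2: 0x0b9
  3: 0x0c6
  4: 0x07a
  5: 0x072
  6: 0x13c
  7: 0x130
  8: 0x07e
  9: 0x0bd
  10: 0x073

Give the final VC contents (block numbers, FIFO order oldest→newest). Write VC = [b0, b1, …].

VC = [11, 19]

#0 0xb3→b11/s3 MISS; vc=[]
#1 0xb8→b11/s3 L1-HIT; vc=[]
#2 0xb9→b11/s3 L1-HIT; vc=[]
#3 0xc6→b12/s0 MISS; vc=[]
#4 0x7a→b7/s3 MISS; vc=[11]
#5 0x72→b7/s3 L1-HIT; vc=[11]
#6 0x13c→b19/s3 MISS; vc=[11,7]
#7 0x130→b19/s3 L1-HIT; vc=[11,7]
#8 0x7e→b7/s3 VC-HIT; vc=[11,19]
#9 0xbd→b11/s3 VC-HIT; vc=[7,19]
#10 0x73→b7/s3 VC-HIT; vc=[11,19]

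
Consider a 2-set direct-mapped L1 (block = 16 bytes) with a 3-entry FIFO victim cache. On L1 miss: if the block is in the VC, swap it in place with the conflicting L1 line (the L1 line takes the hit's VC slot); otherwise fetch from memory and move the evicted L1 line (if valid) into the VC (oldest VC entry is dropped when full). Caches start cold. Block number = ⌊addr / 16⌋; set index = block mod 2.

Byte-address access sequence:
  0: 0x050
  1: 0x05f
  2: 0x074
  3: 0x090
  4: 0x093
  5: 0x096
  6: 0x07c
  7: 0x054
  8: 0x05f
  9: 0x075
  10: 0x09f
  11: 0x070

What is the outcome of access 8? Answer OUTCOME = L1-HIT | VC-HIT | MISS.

OUTCOME = L1-HIT

0: 0x50 (blk 5, set 1) → MISS  vc=[]
1: 0x5f (blk 5, set 1) → L1-HIT  vc=[]
2: 0x74 (blk 7, set 1) → MISS  vc=[5]
3: 0x90 (blk 9, set 1) → MISS  vc=[5, 7]
4: 0x93 (blk 9, set 1) → L1-HIT  vc=[5, 7]
5: 0x96 (blk 9, set 1) → L1-HIT  vc=[5, 7]
6: 0x7c (blk 7, set 1) → VC-HIT  vc=[5, 9]
7: 0x54 (blk 5, set 1) → VC-HIT  vc=[7, 9]
8: 0x5f (blk 5, set 1) → L1-HIT  vc=[7, 9]
9: 0x75 (blk 7, set 1) → VC-HIT  vc=[5, 9]
10: 0x9f (blk 9, set 1) → VC-HIT  vc=[5, 7]
11: 0x70 (blk 7, set 1) → VC-HIT  vc=[5, 9]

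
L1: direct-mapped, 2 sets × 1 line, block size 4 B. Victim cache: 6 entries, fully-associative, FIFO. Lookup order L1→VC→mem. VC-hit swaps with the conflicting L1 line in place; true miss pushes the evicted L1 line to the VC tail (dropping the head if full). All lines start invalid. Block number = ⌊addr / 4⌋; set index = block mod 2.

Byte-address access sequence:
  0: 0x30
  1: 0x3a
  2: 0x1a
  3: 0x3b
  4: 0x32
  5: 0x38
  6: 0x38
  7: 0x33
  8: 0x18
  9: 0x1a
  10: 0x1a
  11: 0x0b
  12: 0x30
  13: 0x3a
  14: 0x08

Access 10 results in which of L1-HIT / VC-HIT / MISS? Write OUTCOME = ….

0: 0x30 (blk 12, set 0) → MISS  vc=[]
1: 0x3a (blk 14, set 0) → MISS  vc=[12]
2: 0x1a (blk 6, set 0) → MISS  vc=[12, 14]
3: 0x3b (blk 14, set 0) → VC-HIT  vc=[12, 6]
4: 0x32 (blk 12, set 0) → VC-HIT  vc=[14, 6]
5: 0x38 (blk 14, set 0) → VC-HIT  vc=[12, 6]
6: 0x38 (blk 14, set 0) → L1-HIT  vc=[12, 6]
7: 0x33 (blk 12, set 0) → VC-HIT  vc=[14, 6]
8: 0x18 (blk 6, set 0) → VC-HIT  vc=[14, 12]
9: 0x1a (blk 6, set 0) → L1-HIT  vc=[14, 12]
10: 0x1a (blk 6, set 0) → L1-HIT  vc=[14, 12]
11: 0xb (blk 2, set 0) → MISS  vc=[14, 12, 6]
12: 0x30 (blk 12, set 0) → VC-HIT  vc=[14, 2, 6]
13: 0x3a (blk 14, set 0) → VC-HIT  vc=[12, 2, 6]
14: 0x8 (blk 2, set 0) → VC-HIT  vc=[12, 14, 6]

OUTCOME = L1-HIT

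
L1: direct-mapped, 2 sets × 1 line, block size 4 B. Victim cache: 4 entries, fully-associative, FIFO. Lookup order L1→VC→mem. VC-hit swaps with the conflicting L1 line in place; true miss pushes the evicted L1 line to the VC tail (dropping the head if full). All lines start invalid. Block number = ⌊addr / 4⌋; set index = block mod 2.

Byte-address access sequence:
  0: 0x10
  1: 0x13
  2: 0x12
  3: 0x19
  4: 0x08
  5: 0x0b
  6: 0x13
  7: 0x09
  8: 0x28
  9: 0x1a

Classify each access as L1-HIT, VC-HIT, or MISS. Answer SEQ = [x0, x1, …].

SEQ = [MISS, L1-HIT, L1-HIT, MISS, MISS, L1-HIT, VC-HIT, VC-HIT, MISS, VC-HIT]

  [0] addr=0x10 blk=4 s=0: MISS | VC []
  [1] addr=0x13 blk=4 s=0: L1-HIT | VC []
  [2] addr=0x12 blk=4 s=0: L1-HIT | VC []
  [3] addr=0x19 blk=6 s=0: MISS | VC [4]
  [4] addr=0x8 blk=2 s=0: MISS | VC [4, 6]
  [5] addr=0xb blk=2 s=0: L1-HIT | VC [4, 6]
  [6] addr=0x13 blk=4 s=0: VC-HIT | VC [2, 6]
  [7] addr=0x9 blk=2 s=0: VC-HIT | VC [4, 6]
  [8] addr=0x28 blk=10 s=0: MISS | VC [4, 6, 2]
  [9] addr=0x1a blk=6 s=0: VC-HIT | VC [4, 10, 2]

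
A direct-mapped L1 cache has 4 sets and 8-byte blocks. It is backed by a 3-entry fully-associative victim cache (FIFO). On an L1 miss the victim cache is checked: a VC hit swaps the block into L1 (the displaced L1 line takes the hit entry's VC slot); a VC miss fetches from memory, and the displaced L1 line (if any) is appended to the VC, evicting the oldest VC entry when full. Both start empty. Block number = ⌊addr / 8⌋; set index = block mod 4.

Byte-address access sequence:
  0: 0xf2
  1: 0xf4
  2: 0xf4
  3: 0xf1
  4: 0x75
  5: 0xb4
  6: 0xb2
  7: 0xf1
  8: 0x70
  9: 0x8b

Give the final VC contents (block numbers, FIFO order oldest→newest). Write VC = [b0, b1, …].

VC = [22, 30]

0: 0xf2 (blk 30, set 2) → MISS  vc=[]
1: 0xf4 (blk 30, set 2) → L1-HIT  vc=[]
2: 0xf4 (blk 30, set 2) → L1-HIT  vc=[]
3: 0xf1 (blk 30, set 2) → L1-HIT  vc=[]
4: 0x75 (blk 14, set 2) → MISS  vc=[30]
5: 0xb4 (blk 22, set 2) → MISS  vc=[30, 14]
6: 0xb2 (blk 22, set 2) → L1-HIT  vc=[30, 14]
7: 0xf1 (blk 30, set 2) → VC-HIT  vc=[22, 14]
8: 0x70 (blk 14, set 2) → VC-HIT  vc=[22, 30]
9: 0x8b (blk 17, set 1) → MISS  vc=[22, 30]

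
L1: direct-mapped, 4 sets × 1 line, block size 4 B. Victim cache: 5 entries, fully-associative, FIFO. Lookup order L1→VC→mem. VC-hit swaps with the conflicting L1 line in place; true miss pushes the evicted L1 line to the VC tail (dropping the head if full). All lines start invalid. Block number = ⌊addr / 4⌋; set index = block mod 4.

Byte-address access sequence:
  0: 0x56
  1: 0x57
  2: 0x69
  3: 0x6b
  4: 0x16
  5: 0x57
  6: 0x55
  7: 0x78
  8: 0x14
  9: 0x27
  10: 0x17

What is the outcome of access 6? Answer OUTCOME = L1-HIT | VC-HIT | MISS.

#0 0x56→b21/s1 MISS; vc=[]
#1 0x57→b21/s1 L1-HIT; vc=[]
#2 0x69→b26/s2 MISS; vc=[]
#3 0x6b→b26/s2 L1-HIT; vc=[]
#4 0x16→b5/s1 MISS; vc=[21]
#5 0x57→b21/s1 VC-HIT; vc=[5]
#6 0x55→b21/s1 L1-HIT; vc=[5]
#7 0x78→b30/s2 MISS; vc=[5,26]
#8 0x14→b5/s1 VC-HIT; vc=[21,26]
#9 0x27→b9/s1 MISS; vc=[21,26,5]
#10 0x17→b5/s1 VC-HIT; vc=[21,26,9]

OUTCOME = L1-HIT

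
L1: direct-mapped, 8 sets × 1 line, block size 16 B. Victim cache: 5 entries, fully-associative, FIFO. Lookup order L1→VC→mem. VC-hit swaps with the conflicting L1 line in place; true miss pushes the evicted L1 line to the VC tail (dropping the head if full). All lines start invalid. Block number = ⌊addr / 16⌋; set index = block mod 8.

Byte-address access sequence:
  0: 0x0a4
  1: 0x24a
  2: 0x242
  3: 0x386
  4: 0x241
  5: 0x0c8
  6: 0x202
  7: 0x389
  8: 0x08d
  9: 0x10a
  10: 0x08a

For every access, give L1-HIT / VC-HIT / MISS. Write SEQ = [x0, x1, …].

SEQ = [MISS, MISS, L1-HIT, MISS, L1-HIT, MISS, MISS, VC-HIT, MISS, MISS, VC-HIT]

  [0] addr=0xa4 blk=10 s=2: MISS | VC []
  [1] addr=0x24a blk=36 s=4: MISS | VC []
  [2] addr=0x242 blk=36 s=4: L1-HIT | VC []
  [3] addr=0x386 blk=56 s=0: MISS | VC []
  [4] addr=0x241 blk=36 s=4: L1-HIT | VC []
  [5] addr=0xc8 blk=12 s=4: MISS | VC [36]
  [6] addr=0x202 blk=32 s=0: MISS | VC [36, 56]
  [7] addr=0x389 blk=56 s=0: VC-HIT | VC [36, 32]
  [8] addr=0x8d blk=8 s=0: MISS | VC [36, 32, 56]
  [9] addr=0x10a blk=16 s=0: MISS | VC [36, 32, 56, 8]
  [10] addr=0x8a blk=8 s=0: VC-HIT | VC [36, 32, 56, 16]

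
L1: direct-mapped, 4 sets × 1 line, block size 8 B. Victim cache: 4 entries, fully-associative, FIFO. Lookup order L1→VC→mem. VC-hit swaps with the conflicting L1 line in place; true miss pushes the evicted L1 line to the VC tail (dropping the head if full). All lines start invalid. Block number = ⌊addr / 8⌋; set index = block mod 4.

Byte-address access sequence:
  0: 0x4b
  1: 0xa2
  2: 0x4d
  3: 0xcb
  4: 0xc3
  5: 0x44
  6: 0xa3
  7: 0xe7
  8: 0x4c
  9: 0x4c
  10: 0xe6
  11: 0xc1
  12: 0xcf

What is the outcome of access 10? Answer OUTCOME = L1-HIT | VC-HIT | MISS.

OUTCOME = L1-HIT

0: 0x4b (blk 9, set 1) → MISS  vc=[]
1: 0xa2 (blk 20, set 0) → MISS  vc=[]
2: 0x4d (blk 9, set 1) → L1-HIT  vc=[]
3: 0xcb (blk 25, set 1) → MISS  vc=[9]
4: 0xc3 (blk 24, set 0) → MISS  vc=[9, 20]
5: 0x44 (blk 8, set 0) → MISS  vc=[9, 20, 24]
6: 0xa3 (blk 20, set 0) → VC-HIT  vc=[9, 8, 24]
7: 0xe7 (blk 28, set 0) → MISS  vc=[9, 8, 24, 20]
8: 0x4c (blk 9, set 1) → VC-HIT  vc=[25, 8, 24, 20]
9: 0x4c (blk 9, set 1) → L1-HIT  vc=[25, 8, 24, 20]
10: 0xe6 (blk 28, set 0) → L1-HIT  vc=[25, 8, 24, 20]
11: 0xc1 (blk 24, set 0) → VC-HIT  vc=[25, 8, 28, 20]
12: 0xcf (blk 25, set 1) → VC-HIT  vc=[9, 8, 28, 20]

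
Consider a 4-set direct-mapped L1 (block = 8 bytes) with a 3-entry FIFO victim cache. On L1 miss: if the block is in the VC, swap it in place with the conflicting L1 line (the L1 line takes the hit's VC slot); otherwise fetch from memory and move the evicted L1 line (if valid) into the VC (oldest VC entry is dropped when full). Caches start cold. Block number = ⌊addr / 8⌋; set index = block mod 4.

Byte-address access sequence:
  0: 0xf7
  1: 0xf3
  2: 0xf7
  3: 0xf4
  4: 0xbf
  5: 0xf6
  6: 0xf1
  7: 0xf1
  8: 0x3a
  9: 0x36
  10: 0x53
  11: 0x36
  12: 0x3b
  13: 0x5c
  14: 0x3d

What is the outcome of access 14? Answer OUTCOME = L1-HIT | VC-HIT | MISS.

  [0] addr=0xf7 blk=30 s=2: MISS | VC []
  [1] addr=0xf3 blk=30 s=2: L1-HIT | VC []
  [2] addr=0xf7 blk=30 s=2: L1-HIT | VC []
  [3] addr=0xf4 blk=30 s=2: L1-HIT | VC []
  [4] addr=0xbf blk=23 s=3: MISS | VC []
  [5] addr=0xf6 blk=30 s=2: L1-HIT | VC []
  [6] addr=0xf1 blk=30 s=2: L1-HIT | VC []
  [7] addr=0xf1 blk=30 s=2: L1-HIT | VC []
  [8] addr=0x3a blk=7 s=3: MISS | VC [23]
  [9] addr=0x36 blk=6 s=2: MISS | VC [23, 30]
  [10] addr=0x53 blk=10 s=2: MISS | VC [23, 30, 6]
  [11] addr=0x36 blk=6 s=2: VC-HIT | VC [23, 30, 10]
  [12] addr=0x3b blk=7 s=3: L1-HIT | VC [23, 30, 10]
  [13] addr=0x5c blk=11 s=3: MISS | VC [30, 10, 7]
  [14] addr=0x3d blk=7 s=3: VC-HIT | VC [30, 10, 11]

OUTCOME = VC-HIT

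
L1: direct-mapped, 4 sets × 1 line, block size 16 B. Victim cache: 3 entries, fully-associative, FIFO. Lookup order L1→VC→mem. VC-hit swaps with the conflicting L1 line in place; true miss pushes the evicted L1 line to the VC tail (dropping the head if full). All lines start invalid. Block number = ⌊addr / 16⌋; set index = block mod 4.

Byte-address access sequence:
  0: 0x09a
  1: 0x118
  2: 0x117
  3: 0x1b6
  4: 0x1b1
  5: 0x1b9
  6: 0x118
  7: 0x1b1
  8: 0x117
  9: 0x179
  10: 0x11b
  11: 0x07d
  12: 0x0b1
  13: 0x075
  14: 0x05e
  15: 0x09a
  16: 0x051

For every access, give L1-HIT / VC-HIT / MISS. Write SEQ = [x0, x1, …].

#0 0x9a→b9/s1 MISS; vc=[]
#1 0x118→b17/s1 MISS; vc=[9]
#2 0x117→b17/s1 L1-HIT; vc=[9]
#3 0x1b6→b27/s3 MISS; vc=[9]
#4 0x1b1→b27/s3 L1-HIT; vc=[9]
#5 0x1b9→b27/s3 L1-HIT; vc=[9]
#6 0x118→b17/s1 L1-HIT; vc=[9]
#7 0x1b1→b27/s3 L1-HIT; vc=[9]
#8 0x117→b17/s1 L1-HIT; vc=[9]
#9 0x179→b23/s3 MISS; vc=[9,27]
#10 0x11b→b17/s1 L1-HIT; vc=[9,27]
#11 0x7d→b7/s3 MISS; vc=[9,27,23]
#12 0xb1→b11/s3 MISS; vc=[27,23,7]
#13 0x75→b7/s3 VC-HIT; vc=[27,23,11]
#14 0x5e→b5/s1 MISS; vc=[23,11,17]
#15 0x9a→b9/s1 MISS; vc=[11,17,5]
#16 0x51→b5/s1 VC-HIT; vc=[11,17,9]

SEQ = [MISS, MISS, L1-HIT, MISS, L1-HIT, L1-HIT, L1-HIT, L1-HIT, L1-HIT, MISS, L1-HIT, MISS, MISS, VC-HIT, MISS, MISS, VC-HIT]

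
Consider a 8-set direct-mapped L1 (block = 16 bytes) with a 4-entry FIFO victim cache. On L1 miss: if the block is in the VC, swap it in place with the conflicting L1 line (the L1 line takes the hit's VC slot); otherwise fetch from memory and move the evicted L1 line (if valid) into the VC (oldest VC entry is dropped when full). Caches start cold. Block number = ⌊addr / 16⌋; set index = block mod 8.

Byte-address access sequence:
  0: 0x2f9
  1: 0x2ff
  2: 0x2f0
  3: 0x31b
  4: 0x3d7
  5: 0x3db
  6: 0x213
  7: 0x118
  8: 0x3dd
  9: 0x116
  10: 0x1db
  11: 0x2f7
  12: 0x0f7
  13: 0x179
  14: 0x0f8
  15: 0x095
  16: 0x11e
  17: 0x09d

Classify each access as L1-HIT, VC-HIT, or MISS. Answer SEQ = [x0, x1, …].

SEQ = [MISS, L1-HIT, L1-HIT, MISS, MISS, L1-HIT, MISS, MISS, L1-HIT, L1-HIT, MISS, L1-HIT, MISS, MISS, VC-HIT, MISS, VC-HIT, VC-HIT]

  [0] addr=0x2f9 blk=47 s=7: MISS | VC []
  [1] addr=0x2ff blk=47 s=7: L1-HIT | VC []
  [2] addr=0x2f0 blk=47 s=7: L1-HIT | VC []
  [3] addr=0x31b blk=49 s=1: MISS | VC []
  [4] addr=0x3d7 blk=61 s=5: MISS | VC []
  [5] addr=0x3db blk=61 s=5: L1-HIT | VC []
  [6] addr=0x213 blk=33 s=1: MISS | VC [49]
  [7] addr=0x118 blk=17 s=1: MISS | VC [49, 33]
  [8] addr=0x3dd blk=61 s=5: L1-HIT | VC [49, 33]
  [9] addr=0x116 blk=17 s=1: L1-HIT | VC [49, 33]
  [10] addr=0x1db blk=29 s=5: MISS | VC [49, 33, 61]
  [11] addr=0x2f7 blk=47 s=7: L1-HIT | VC [49, 33, 61]
  [12] addr=0xf7 blk=15 s=7: MISS | VC [49, 33, 61, 47]
  [13] addr=0x179 blk=23 s=7: MISS | VC [33, 61, 47, 15]
  [14] addr=0xf8 blk=15 s=7: VC-HIT | VC [33, 61, 47, 23]
  [15] addr=0x95 blk=9 s=1: MISS | VC [61, 47, 23, 17]
  [16] addr=0x11e blk=17 s=1: VC-HIT | VC [61, 47, 23, 9]
  [17] addr=0x9d blk=9 s=1: VC-HIT | VC [61, 47, 23, 17]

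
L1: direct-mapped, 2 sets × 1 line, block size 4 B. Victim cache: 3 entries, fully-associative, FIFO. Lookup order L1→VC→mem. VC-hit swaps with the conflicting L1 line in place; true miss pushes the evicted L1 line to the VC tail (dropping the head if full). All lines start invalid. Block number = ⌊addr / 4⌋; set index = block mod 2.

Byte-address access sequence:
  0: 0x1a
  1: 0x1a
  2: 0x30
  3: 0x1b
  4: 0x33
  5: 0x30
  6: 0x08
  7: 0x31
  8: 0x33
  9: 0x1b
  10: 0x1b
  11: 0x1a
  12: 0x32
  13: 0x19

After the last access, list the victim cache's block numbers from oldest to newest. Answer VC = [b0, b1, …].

#0 0x1a→b6/s0 MISS; vc=[]
#1 0x1a→b6/s0 L1-HIT; vc=[]
#2 0x30→b12/s0 MISS; vc=[6]
#3 0x1b→b6/s0 VC-HIT; vc=[12]
#4 0x33→b12/s0 VC-HIT; vc=[6]
#5 0x30→b12/s0 L1-HIT; vc=[6]
#6 0x8→b2/s0 MISS; vc=[6,12]
#7 0x31→b12/s0 VC-HIT; vc=[6,2]
#8 0x33→b12/s0 L1-HIT; vc=[6,2]
#9 0x1b→b6/s0 VC-HIT; vc=[12,2]
#10 0x1b→b6/s0 L1-HIT; vc=[12,2]
#11 0x1a→b6/s0 L1-HIT; vc=[12,2]
#12 0x32→b12/s0 VC-HIT; vc=[6,2]
#13 0x19→b6/s0 VC-HIT; vc=[12,2]

VC = [12, 2]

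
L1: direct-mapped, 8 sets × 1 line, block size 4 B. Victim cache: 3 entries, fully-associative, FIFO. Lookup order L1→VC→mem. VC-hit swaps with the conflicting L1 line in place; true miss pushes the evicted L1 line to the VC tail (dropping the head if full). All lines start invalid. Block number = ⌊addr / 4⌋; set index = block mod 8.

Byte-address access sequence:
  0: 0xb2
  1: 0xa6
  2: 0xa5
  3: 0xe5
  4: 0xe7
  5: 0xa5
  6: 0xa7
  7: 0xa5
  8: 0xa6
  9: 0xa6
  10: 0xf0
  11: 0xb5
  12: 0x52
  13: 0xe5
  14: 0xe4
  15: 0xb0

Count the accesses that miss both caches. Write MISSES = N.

#0 0xb2→b44/s4 MISS; vc=[]
#1 0xa6→b41/s1 MISS; vc=[]
#2 0xa5→b41/s1 L1-HIT; vc=[]
#3 0xe5→b57/s1 MISS; vc=[41]
#4 0xe7→b57/s1 L1-HIT; vc=[41]
#5 0xa5→b41/s1 VC-HIT; vc=[57]
#6 0xa7→b41/s1 L1-HIT; vc=[57]
#7 0xa5→b41/s1 L1-HIT; vc=[57]
#8 0xa6→b41/s1 L1-HIT; vc=[57]
#9 0xa6→b41/s1 L1-HIT; vc=[57]
#10 0xf0→b60/s4 MISS; vc=[57,44]
#11 0xb5→b45/s5 MISS; vc=[57,44]
#12 0x52→b20/s4 MISS; vc=[57,44,60]
#13 0xe5→b57/s1 VC-HIT; vc=[41,44,60]
#14 0xe4→b57/s1 L1-HIT; vc=[41,44,60]
#15 0xb0→b44/s4 VC-HIT; vc=[41,20,60]

MISSES = 6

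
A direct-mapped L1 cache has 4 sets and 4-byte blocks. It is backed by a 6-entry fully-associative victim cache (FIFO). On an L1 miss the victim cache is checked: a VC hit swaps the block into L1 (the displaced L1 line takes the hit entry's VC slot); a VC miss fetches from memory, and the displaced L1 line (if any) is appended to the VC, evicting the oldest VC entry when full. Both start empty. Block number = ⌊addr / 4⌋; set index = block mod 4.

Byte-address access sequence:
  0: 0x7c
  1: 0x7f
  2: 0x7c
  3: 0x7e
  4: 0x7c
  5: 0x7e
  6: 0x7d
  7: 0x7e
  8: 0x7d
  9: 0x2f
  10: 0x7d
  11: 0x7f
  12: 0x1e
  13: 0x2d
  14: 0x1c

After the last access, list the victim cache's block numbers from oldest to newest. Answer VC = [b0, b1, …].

  [0] addr=0x7c blk=31 s=3: MISS | VC []
  [1] addr=0x7f blk=31 s=3: L1-HIT | VC []
  [2] addr=0x7c blk=31 s=3: L1-HIT | VC []
  [3] addr=0x7e blk=31 s=3: L1-HIT | VC []
  [4] addr=0x7c blk=31 s=3: L1-HIT | VC []
  [5] addr=0x7e blk=31 s=3: L1-HIT | VC []
  [6] addr=0x7d blk=31 s=3: L1-HIT | VC []
  [7] addr=0x7e blk=31 s=3: L1-HIT | VC []
  [8] addr=0x7d blk=31 s=3: L1-HIT | VC []
  [9] addr=0x2f blk=11 s=3: MISS | VC [31]
  [10] addr=0x7d blk=31 s=3: VC-HIT | VC [11]
  [11] addr=0x7f blk=31 s=3: L1-HIT | VC [11]
  [12] addr=0x1e blk=7 s=3: MISS | VC [11, 31]
  [13] addr=0x2d blk=11 s=3: VC-HIT | VC [7, 31]
  [14] addr=0x1c blk=7 s=3: VC-HIT | VC [11, 31]

VC = [11, 31]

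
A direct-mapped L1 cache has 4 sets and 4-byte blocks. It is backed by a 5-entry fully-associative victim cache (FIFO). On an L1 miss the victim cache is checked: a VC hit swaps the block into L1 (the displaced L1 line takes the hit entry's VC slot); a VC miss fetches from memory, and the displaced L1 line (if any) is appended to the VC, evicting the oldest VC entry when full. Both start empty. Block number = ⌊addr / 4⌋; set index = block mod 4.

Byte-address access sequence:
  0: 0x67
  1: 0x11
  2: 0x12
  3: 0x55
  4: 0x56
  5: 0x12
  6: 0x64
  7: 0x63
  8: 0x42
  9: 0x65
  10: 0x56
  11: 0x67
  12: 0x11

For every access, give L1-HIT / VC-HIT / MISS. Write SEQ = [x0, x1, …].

SEQ = [MISS, MISS, L1-HIT, MISS, L1-HIT, L1-HIT, VC-HIT, MISS, MISS, L1-HIT, VC-HIT, VC-HIT, VC-HIT]

0: 0x67 (blk 25, set 1) → MISS  vc=[]
1: 0x11 (blk 4, set 0) → MISS  vc=[]
2: 0x12 (blk 4, set 0) → L1-HIT  vc=[]
3: 0x55 (blk 21, set 1) → MISS  vc=[25]
4: 0x56 (blk 21, set 1) → L1-HIT  vc=[25]
5: 0x12 (blk 4, set 0) → L1-HIT  vc=[25]
6: 0x64 (blk 25, set 1) → VC-HIT  vc=[21]
7: 0x63 (blk 24, set 0) → MISS  vc=[21, 4]
8: 0x42 (blk 16, set 0) → MISS  vc=[21, 4, 24]
9: 0x65 (blk 25, set 1) → L1-HIT  vc=[21, 4, 24]
10: 0x56 (blk 21, set 1) → VC-HIT  vc=[25, 4, 24]
11: 0x67 (blk 25, set 1) → VC-HIT  vc=[21, 4, 24]
12: 0x11 (blk 4, set 0) → VC-HIT  vc=[21, 16, 24]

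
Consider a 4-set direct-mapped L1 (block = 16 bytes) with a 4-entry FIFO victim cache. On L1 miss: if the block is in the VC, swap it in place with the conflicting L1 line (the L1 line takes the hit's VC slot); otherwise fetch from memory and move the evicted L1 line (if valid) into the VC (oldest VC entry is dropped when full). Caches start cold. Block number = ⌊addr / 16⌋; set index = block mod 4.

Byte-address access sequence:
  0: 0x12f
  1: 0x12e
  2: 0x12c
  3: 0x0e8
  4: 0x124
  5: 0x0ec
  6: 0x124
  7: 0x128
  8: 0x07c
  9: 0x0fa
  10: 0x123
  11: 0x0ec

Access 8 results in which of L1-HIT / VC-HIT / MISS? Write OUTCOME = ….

  [0] addr=0x12f blk=18 s=2: MISS | VC []
  [1] addr=0x12e blk=18 s=2: L1-HIT | VC []
  [2] addr=0x12c blk=18 s=2: L1-HIT | VC []
  [3] addr=0xe8 blk=14 s=2: MISS | VC [18]
  [4] addr=0x124 blk=18 s=2: VC-HIT | VC [14]
  [5] addr=0xec blk=14 s=2: VC-HIT | VC [18]
  [6] addr=0x124 blk=18 s=2: VC-HIT | VC [14]
  [7] addr=0x128 blk=18 s=2: L1-HIT | VC [14]
  [8] addr=0x7c blk=7 s=3: MISS | VC [14]
  [9] addr=0xfa blk=15 s=3: MISS | VC [14, 7]
  [10] addr=0x123 blk=18 s=2: L1-HIT | VC [14, 7]
  [11] addr=0xec blk=14 s=2: VC-HIT | VC [18, 7]

OUTCOME = MISS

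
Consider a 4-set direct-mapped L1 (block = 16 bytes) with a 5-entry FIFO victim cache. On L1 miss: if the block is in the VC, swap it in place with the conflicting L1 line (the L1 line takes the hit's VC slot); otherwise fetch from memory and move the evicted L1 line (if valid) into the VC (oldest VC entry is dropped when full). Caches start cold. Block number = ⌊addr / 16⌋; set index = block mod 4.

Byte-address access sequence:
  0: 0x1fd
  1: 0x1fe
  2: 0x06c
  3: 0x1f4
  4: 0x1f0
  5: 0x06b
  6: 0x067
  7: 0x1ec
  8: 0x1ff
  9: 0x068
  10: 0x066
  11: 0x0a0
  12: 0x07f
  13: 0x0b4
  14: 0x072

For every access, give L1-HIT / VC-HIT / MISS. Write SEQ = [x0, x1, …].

SEQ = [MISS, L1-HIT, MISS, L1-HIT, L1-HIT, L1-HIT, L1-HIT, MISS, L1-HIT, VC-HIT, L1-HIT, MISS, MISS, MISS, VC-HIT]

0: 0x1fd (blk 31, set 3) → MISS  vc=[]
1: 0x1fe (blk 31, set 3) → L1-HIT  vc=[]
2: 0x6c (blk 6, set 2) → MISS  vc=[]
3: 0x1f4 (blk 31, set 3) → L1-HIT  vc=[]
4: 0x1f0 (blk 31, set 3) → L1-HIT  vc=[]
5: 0x6b (blk 6, set 2) → L1-HIT  vc=[]
6: 0x67 (blk 6, set 2) → L1-HIT  vc=[]
7: 0x1ec (blk 30, set 2) → MISS  vc=[6]
8: 0x1ff (blk 31, set 3) → L1-HIT  vc=[6]
9: 0x68 (blk 6, set 2) → VC-HIT  vc=[30]
10: 0x66 (blk 6, set 2) → L1-HIT  vc=[30]
11: 0xa0 (blk 10, set 2) → MISS  vc=[30, 6]
12: 0x7f (blk 7, set 3) → MISS  vc=[30, 6, 31]
13: 0xb4 (blk 11, set 3) → MISS  vc=[30, 6, 31, 7]
14: 0x72 (blk 7, set 3) → VC-HIT  vc=[30, 6, 31, 11]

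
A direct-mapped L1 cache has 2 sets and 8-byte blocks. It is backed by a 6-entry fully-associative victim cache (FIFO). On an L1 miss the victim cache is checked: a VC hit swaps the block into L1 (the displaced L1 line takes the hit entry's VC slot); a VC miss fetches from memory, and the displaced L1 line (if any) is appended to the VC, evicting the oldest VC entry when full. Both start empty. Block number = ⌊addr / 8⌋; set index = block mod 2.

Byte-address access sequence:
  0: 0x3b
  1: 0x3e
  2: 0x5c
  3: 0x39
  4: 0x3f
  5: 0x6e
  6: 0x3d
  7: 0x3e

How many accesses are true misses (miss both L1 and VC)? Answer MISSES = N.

0: 0x3b (blk 7, set 1) → MISS  vc=[]
1: 0x3e (blk 7, set 1) → L1-HIT  vc=[]
2: 0x5c (blk 11, set 1) → MISS  vc=[7]
3: 0x39 (blk 7, set 1) → VC-HIT  vc=[11]
4: 0x3f (blk 7, set 1) → L1-HIT  vc=[11]
5: 0x6e (blk 13, set 1) → MISS  vc=[11, 7]
6: 0x3d (blk 7, set 1) → VC-HIT  vc=[11, 13]
7: 0x3e (blk 7, set 1) → L1-HIT  vc=[11, 13]

MISSES = 3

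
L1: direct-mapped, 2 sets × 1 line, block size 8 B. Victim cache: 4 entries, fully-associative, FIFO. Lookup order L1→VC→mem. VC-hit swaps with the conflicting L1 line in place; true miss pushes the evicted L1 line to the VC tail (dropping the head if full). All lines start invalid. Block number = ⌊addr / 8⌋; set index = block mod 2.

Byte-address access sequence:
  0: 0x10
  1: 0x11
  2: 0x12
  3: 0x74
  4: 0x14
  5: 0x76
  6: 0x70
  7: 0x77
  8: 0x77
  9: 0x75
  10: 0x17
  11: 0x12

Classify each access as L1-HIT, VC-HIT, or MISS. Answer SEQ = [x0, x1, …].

SEQ = [MISS, L1-HIT, L1-HIT, MISS, VC-HIT, VC-HIT, L1-HIT, L1-HIT, L1-HIT, L1-HIT, VC-HIT, L1-HIT]

0: 0x10 (blk 2, set 0) → MISS  vc=[]
1: 0x11 (blk 2, set 0) → L1-HIT  vc=[]
2: 0x12 (blk 2, set 0) → L1-HIT  vc=[]
3: 0x74 (blk 14, set 0) → MISS  vc=[2]
4: 0x14 (blk 2, set 0) → VC-HIT  vc=[14]
5: 0x76 (blk 14, set 0) → VC-HIT  vc=[2]
6: 0x70 (blk 14, set 0) → L1-HIT  vc=[2]
7: 0x77 (blk 14, set 0) → L1-HIT  vc=[2]
8: 0x77 (blk 14, set 0) → L1-HIT  vc=[2]
9: 0x75 (blk 14, set 0) → L1-HIT  vc=[2]
10: 0x17 (blk 2, set 0) → VC-HIT  vc=[14]
11: 0x12 (blk 2, set 0) → L1-HIT  vc=[14]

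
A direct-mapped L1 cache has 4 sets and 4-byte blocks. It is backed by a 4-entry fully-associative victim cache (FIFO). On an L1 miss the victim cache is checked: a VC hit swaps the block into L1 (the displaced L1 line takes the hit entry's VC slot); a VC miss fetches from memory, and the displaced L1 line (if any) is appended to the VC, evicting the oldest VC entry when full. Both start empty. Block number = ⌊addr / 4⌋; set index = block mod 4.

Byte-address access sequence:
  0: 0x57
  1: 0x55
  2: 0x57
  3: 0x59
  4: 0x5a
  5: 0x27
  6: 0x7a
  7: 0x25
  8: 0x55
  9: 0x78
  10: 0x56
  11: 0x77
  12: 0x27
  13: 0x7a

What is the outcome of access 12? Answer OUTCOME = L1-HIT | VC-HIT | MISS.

OUTCOME = VC-HIT

#0 0x57→b21/s1 MISS; vc=[]
#1 0x55→b21/s1 L1-HIT; vc=[]
#2 0x57→b21/s1 L1-HIT; vc=[]
#3 0x59→b22/s2 MISS; vc=[]
#4 0x5a→b22/s2 L1-HIT; vc=[]
#5 0x27→b9/s1 MISS; vc=[21]
#6 0x7a→b30/s2 MISS; vc=[21,22]
#7 0x25→b9/s1 L1-HIT; vc=[21,22]
#8 0x55→b21/s1 VC-HIT; vc=[9,22]
#9 0x78→b30/s2 L1-HIT; vc=[9,22]
#10 0x56→b21/s1 L1-HIT; vc=[9,22]
#11 0x77→b29/s1 MISS; vc=[9,22,21]
#12 0x27→b9/s1 VC-HIT; vc=[29,22,21]
#13 0x7a→b30/s2 L1-HIT; vc=[29,22,21]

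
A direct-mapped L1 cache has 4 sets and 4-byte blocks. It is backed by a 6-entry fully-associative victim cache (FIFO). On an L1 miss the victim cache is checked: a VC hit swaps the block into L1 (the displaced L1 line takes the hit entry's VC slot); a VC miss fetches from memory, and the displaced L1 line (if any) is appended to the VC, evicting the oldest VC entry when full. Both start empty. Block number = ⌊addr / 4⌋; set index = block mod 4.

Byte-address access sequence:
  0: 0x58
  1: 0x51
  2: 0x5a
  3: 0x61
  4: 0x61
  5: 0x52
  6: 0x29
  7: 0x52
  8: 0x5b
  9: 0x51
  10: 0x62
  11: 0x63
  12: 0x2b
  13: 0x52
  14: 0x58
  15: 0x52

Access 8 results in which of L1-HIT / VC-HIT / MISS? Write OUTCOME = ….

OUTCOME = VC-HIT

  [0] addr=0x58 blk=22 s=2: MISS | VC []
  [1] addr=0x51 blk=20 s=0: MISS | VC []
  [2] addr=0x5a blk=22 s=2: L1-HIT | VC []
  [3] addr=0x61 blk=24 s=0: MISS | VC [20]
  [4] addr=0x61 blk=24 s=0: L1-HIT | VC [20]
  [5] addr=0x52 blk=20 s=0: VC-HIT | VC [24]
  [6] addr=0x29 blk=10 s=2: MISS | VC [24, 22]
  [7] addr=0x52 blk=20 s=0: L1-HIT | VC [24, 22]
  [8] addr=0x5b blk=22 s=2: VC-HIT | VC [24, 10]
  [9] addr=0x51 blk=20 s=0: L1-HIT | VC [24, 10]
  [10] addr=0x62 blk=24 s=0: VC-HIT | VC [20, 10]
  [11] addr=0x63 blk=24 s=0: L1-HIT | VC [20, 10]
  [12] addr=0x2b blk=10 s=2: VC-HIT | VC [20, 22]
  [13] addr=0x52 blk=20 s=0: VC-HIT | VC [24, 22]
  [14] addr=0x58 blk=22 s=2: VC-HIT | VC [24, 10]
  [15] addr=0x52 blk=20 s=0: L1-HIT | VC [24, 10]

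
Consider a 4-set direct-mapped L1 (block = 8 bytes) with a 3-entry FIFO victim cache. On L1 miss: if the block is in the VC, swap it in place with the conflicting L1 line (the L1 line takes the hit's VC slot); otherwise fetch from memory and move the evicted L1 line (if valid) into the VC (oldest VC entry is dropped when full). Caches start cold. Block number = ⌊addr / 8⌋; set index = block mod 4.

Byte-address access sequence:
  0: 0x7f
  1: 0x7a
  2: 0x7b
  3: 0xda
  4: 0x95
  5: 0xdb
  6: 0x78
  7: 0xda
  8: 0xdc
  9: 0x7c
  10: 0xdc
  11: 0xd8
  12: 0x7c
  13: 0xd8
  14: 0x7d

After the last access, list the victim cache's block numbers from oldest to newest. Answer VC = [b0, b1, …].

VC = [27]

#0 0x7f→b15/s3 MISS; vc=[]
#1 0x7a→b15/s3 L1-HIT; vc=[]
#2 0x7b→b15/s3 L1-HIT; vc=[]
#3 0xda→b27/s3 MISS; vc=[15]
#4 0x95→b18/s2 MISS; vc=[15]
#5 0xdb→b27/s3 L1-HIT; vc=[15]
#6 0x78→b15/s3 VC-HIT; vc=[27]
#7 0xda→b27/s3 VC-HIT; vc=[15]
#8 0xdc→b27/s3 L1-HIT; vc=[15]
#9 0x7c→b15/s3 VC-HIT; vc=[27]
#10 0xdc→b27/s3 VC-HIT; vc=[15]
#11 0xd8→b27/s3 L1-HIT; vc=[15]
#12 0x7c→b15/s3 VC-HIT; vc=[27]
#13 0xd8→b27/s3 VC-HIT; vc=[15]
#14 0x7d→b15/s3 VC-HIT; vc=[27]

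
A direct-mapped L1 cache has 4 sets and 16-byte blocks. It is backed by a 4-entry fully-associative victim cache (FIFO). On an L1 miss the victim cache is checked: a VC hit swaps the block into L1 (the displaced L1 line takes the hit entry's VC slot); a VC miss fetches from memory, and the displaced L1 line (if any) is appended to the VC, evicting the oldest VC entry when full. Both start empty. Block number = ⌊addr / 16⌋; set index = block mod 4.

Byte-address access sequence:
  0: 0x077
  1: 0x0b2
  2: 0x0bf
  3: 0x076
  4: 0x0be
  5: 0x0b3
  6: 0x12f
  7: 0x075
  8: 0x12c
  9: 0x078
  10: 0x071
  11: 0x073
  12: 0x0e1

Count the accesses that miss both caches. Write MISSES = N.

MISSES = 4

#0 0x77→b7/s3 MISS; vc=[]
#1 0xb2→b11/s3 MISS; vc=[7]
#2 0xbf→b11/s3 L1-HIT; vc=[7]
#3 0x76→b7/s3 VC-HIT; vc=[11]
#4 0xbe→b11/s3 VC-HIT; vc=[7]
#5 0xb3→b11/s3 L1-HIT; vc=[7]
#6 0x12f→b18/s2 MISS; vc=[7]
#7 0x75→b7/s3 VC-HIT; vc=[11]
#8 0x12c→b18/s2 L1-HIT; vc=[11]
#9 0x78→b7/s3 L1-HIT; vc=[11]
#10 0x71→b7/s3 L1-HIT; vc=[11]
#11 0x73→b7/s3 L1-HIT; vc=[11]
#12 0xe1→b14/s2 MISS; vc=[11,18]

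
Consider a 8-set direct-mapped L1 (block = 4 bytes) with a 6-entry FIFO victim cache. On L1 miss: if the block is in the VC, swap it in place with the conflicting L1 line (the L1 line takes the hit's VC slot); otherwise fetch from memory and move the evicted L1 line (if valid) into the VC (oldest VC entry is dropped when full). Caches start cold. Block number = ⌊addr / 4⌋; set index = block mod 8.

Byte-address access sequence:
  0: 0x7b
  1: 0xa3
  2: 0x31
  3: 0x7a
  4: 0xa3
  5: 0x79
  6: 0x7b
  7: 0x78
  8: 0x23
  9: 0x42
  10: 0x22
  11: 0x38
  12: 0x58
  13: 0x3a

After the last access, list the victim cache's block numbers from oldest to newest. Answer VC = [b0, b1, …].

VC = [40, 16, 30, 22]

0: 0x7b (blk 30, set 6) → MISS  vc=[]
1: 0xa3 (blk 40, set 0) → MISS  vc=[]
2: 0x31 (blk 12, set 4) → MISS  vc=[]
3: 0x7a (blk 30, set 6) → L1-HIT  vc=[]
4: 0xa3 (blk 40, set 0) → L1-HIT  vc=[]
5: 0x79 (blk 30, set 6) → L1-HIT  vc=[]
6: 0x7b (blk 30, set 6) → L1-HIT  vc=[]
7: 0x78 (blk 30, set 6) → L1-HIT  vc=[]
8: 0x23 (blk 8, set 0) → MISS  vc=[40]
9: 0x42 (blk 16, set 0) → MISS  vc=[40, 8]
10: 0x22 (blk 8, set 0) → VC-HIT  vc=[40, 16]
11: 0x38 (blk 14, set 6) → MISS  vc=[40, 16, 30]
12: 0x58 (blk 22, set 6) → MISS  vc=[40, 16, 30, 14]
13: 0x3a (blk 14, set 6) → VC-HIT  vc=[40, 16, 30, 22]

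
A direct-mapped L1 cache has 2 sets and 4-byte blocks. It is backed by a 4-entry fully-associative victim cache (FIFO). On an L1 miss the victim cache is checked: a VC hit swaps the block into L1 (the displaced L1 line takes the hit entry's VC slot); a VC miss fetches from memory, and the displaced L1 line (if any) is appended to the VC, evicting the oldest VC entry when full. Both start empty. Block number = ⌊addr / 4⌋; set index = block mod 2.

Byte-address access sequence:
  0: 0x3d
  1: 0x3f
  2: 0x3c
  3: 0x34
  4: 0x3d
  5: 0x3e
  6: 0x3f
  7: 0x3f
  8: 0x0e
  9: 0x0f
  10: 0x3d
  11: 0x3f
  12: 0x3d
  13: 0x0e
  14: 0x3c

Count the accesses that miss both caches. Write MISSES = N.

MISSES = 3

#0 0x3d→b15/s1 MISS; vc=[]
#1 0x3f→b15/s1 L1-HIT; vc=[]
#2 0x3c→b15/s1 L1-HIT; vc=[]
#3 0x34→b13/s1 MISS; vc=[15]
#4 0x3d→b15/s1 VC-HIT; vc=[13]
#5 0x3e→b15/s1 L1-HIT; vc=[13]
#6 0x3f→b15/s1 L1-HIT; vc=[13]
#7 0x3f→b15/s1 L1-HIT; vc=[13]
#8 0xe→b3/s1 MISS; vc=[13,15]
#9 0xf→b3/s1 L1-HIT; vc=[13,15]
#10 0x3d→b15/s1 VC-HIT; vc=[13,3]
#11 0x3f→b15/s1 L1-HIT; vc=[13,3]
#12 0x3d→b15/s1 L1-HIT; vc=[13,3]
#13 0xe→b3/s1 VC-HIT; vc=[13,15]
#14 0x3c→b15/s1 VC-HIT; vc=[13,3]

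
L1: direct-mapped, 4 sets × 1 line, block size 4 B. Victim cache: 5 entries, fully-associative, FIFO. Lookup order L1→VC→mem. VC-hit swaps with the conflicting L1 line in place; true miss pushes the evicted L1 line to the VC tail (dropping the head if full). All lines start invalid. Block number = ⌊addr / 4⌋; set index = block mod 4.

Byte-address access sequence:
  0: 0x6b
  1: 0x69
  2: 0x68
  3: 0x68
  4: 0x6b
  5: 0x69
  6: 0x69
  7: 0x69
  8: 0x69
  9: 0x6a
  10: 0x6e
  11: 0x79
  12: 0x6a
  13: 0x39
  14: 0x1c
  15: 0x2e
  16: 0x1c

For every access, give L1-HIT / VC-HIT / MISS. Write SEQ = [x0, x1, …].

0: 0x6b (blk 26, set 2) → MISS  vc=[]
1: 0x69 (blk 26, set 2) → L1-HIT  vc=[]
2: 0x68 (blk 26, set 2) → L1-HIT  vc=[]
3: 0x68 (blk 26, set 2) → L1-HIT  vc=[]
4: 0x6b (blk 26, set 2) → L1-HIT  vc=[]
5: 0x69 (blk 26, set 2) → L1-HIT  vc=[]
6: 0x69 (blk 26, set 2) → L1-HIT  vc=[]
7: 0x69 (blk 26, set 2) → L1-HIT  vc=[]
8: 0x69 (blk 26, set 2) → L1-HIT  vc=[]
9: 0x6a (blk 26, set 2) → L1-HIT  vc=[]
10: 0x6e (blk 27, set 3) → MISS  vc=[]
11: 0x79 (blk 30, set 2) → MISS  vc=[26]
12: 0x6a (blk 26, set 2) → VC-HIT  vc=[30]
13: 0x39 (blk 14, set 2) → MISS  vc=[30, 26]
14: 0x1c (blk 7, set 3) → MISS  vc=[30, 26, 27]
15: 0x2e (blk 11, set 3) → MISS  vc=[30, 26, 27, 7]
16: 0x1c (blk 7, set 3) → VC-HIT  vc=[30, 26, 27, 11]

SEQ = [MISS, L1-HIT, L1-HIT, L1-HIT, L1-HIT, L1-HIT, L1-HIT, L1-HIT, L1-HIT, L1-HIT, MISS, MISS, VC-HIT, MISS, MISS, MISS, VC-HIT]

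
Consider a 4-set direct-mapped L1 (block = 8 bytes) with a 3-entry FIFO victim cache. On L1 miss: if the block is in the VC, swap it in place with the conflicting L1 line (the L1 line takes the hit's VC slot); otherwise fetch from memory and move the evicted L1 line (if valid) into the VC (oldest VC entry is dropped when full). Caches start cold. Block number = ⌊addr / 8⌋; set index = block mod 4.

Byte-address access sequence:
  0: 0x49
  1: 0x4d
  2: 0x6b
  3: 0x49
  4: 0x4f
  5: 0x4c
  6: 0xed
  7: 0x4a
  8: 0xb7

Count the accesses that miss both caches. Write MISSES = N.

#0 0x49→b9/s1 MISS; vc=[]
#1 0x4d→b9/s1 L1-HIT; vc=[]
#2 0x6b→b13/s1 MISS; vc=[9]
#3 0x49→b9/s1 VC-HIT; vc=[13]
#4 0x4f→b9/s1 L1-HIT; vc=[13]
#5 0x4c→b9/s1 L1-HIT; vc=[13]
#6 0xed→b29/s1 MISS; vc=[13,9]
#7 0x4a→b9/s1 VC-HIT; vc=[13,29]
#8 0xb7→b22/s2 MISS; vc=[13,29]

MISSES = 4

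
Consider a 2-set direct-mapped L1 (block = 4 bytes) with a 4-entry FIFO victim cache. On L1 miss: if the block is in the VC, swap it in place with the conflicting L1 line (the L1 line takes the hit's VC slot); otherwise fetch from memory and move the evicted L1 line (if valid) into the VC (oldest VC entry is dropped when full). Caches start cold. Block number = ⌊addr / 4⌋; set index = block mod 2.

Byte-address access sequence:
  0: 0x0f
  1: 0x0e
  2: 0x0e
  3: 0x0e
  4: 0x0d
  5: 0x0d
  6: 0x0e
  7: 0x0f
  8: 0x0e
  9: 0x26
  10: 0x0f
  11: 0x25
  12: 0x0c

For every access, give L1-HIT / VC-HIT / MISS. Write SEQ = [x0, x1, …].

0: 0xf (blk 3, set 1) → MISS  vc=[]
1: 0xe (blk 3, set 1) → L1-HIT  vc=[]
2: 0xe (blk 3, set 1) → L1-HIT  vc=[]
3: 0xe (blk 3, set 1) → L1-HIT  vc=[]
4: 0xd (blk 3, set 1) → L1-HIT  vc=[]
5: 0xd (blk 3, set 1) → L1-HIT  vc=[]
6: 0xe (blk 3, set 1) → L1-HIT  vc=[]
7: 0xf (blk 3, set 1) → L1-HIT  vc=[]
8: 0xe (blk 3, set 1) → L1-HIT  vc=[]
9: 0x26 (blk 9, set 1) → MISS  vc=[3]
10: 0xf (blk 3, set 1) → VC-HIT  vc=[9]
11: 0x25 (blk 9, set 1) → VC-HIT  vc=[3]
12: 0xc (blk 3, set 1) → VC-HIT  vc=[9]

SEQ = [MISS, L1-HIT, L1-HIT, L1-HIT, L1-HIT, L1-HIT, L1-HIT, L1-HIT, L1-HIT, MISS, VC-HIT, VC-HIT, VC-HIT]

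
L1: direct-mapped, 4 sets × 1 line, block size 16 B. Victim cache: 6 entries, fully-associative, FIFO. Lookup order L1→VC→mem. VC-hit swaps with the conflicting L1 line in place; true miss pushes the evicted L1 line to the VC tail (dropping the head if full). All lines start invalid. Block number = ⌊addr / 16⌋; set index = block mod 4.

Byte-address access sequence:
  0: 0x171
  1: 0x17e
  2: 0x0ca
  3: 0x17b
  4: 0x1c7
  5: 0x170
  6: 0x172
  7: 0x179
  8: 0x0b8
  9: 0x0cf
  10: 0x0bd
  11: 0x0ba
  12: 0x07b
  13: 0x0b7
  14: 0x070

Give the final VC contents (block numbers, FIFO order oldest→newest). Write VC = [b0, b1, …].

VC = [28, 23, 11]

  [0] addr=0x171 blk=23 s=3: MISS | VC []
  [1] addr=0x17e blk=23 s=3: L1-HIT | VC []
  [2] addr=0xca blk=12 s=0: MISS | VC []
  [3] addr=0x17b blk=23 s=3: L1-HIT | VC []
  [4] addr=0x1c7 blk=28 s=0: MISS | VC [12]
  [5] addr=0x170 blk=23 s=3: L1-HIT | VC [12]
  [6] addr=0x172 blk=23 s=3: L1-HIT | VC [12]
  [7] addr=0x179 blk=23 s=3: L1-HIT | VC [12]
  [8] addr=0xb8 blk=11 s=3: MISS | VC [12, 23]
  [9] addr=0xcf blk=12 s=0: VC-HIT | VC [28, 23]
  [10] addr=0xbd blk=11 s=3: L1-HIT | VC [28, 23]
  [11] addr=0xba blk=11 s=3: L1-HIT | VC [28, 23]
  [12] addr=0x7b blk=7 s=3: MISS | VC [28, 23, 11]
  [13] addr=0xb7 blk=11 s=3: VC-HIT | VC [28, 23, 7]
  [14] addr=0x70 blk=7 s=3: VC-HIT | VC [28, 23, 11]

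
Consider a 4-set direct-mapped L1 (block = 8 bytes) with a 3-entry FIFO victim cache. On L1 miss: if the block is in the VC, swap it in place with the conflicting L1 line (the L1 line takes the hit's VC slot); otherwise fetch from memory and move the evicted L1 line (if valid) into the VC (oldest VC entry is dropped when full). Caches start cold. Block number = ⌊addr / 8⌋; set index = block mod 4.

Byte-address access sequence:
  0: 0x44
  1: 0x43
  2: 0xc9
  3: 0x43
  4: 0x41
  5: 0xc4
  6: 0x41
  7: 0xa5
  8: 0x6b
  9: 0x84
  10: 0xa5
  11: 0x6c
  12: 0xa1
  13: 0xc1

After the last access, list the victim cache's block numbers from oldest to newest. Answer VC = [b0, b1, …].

VC = [25, 16, 20]

  [0] addr=0x44 blk=8 s=0: MISS | VC []
  [1] addr=0x43 blk=8 s=0: L1-HIT | VC []
  [2] addr=0xc9 blk=25 s=1: MISS | VC []
  [3] addr=0x43 blk=8 s=0: L1-HIT | VC []
  [4] addr=0x41 blk=8 s=0: L1-HIT | VC []
  [5] addr=0xc4 blk=24 s=0: MISS | VC [8]
  [6] addr=0x41 blk=8 s=0: VC-HIT | VC [24]
  [7] addr=0xa5 blk=20 s=0: MISS | VC [24, 8]
  [8] addr=0x6b blk=13 s=1: MISS | VC [24, 8, 25]
  [9] addr=0x84 blk=16 s=0: MISS | VC [8, 25, 20]
  [10] addr=0xa5 blk=20 s=0: VC-HIT | VC [8, 25, 16]
  [11] addr=0x6c blk=13 s=1: L1-HIT | VC [8, 25, 16]
  [12] addr=0xa1 blk=20 s=0: L1-HIT | VC [8, 25, 16]
  [13] addr=0xc1 blk=24 s=0: MISS | VC [25, 16, 20]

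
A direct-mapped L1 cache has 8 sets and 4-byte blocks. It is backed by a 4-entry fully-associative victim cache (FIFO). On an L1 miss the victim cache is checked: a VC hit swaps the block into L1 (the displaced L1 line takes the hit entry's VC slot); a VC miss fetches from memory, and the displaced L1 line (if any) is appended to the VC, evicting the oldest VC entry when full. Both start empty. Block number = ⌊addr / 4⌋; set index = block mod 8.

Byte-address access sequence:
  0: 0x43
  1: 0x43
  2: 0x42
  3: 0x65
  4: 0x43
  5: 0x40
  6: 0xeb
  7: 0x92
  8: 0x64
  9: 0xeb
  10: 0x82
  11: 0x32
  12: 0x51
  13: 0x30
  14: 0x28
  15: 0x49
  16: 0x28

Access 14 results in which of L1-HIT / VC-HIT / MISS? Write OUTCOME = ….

#0 0x43→b16/s0 MISS; vc=[]
#1 0x43→b16/s0 L1-HIT; vc=[]
#2 0x42→b16/s0 L1-HIT; vc=[]
#3 0x65→b25/s1 MISS; vc=[]
#4 0x43→b16/s0 L1-HIT; vc=[]
#5 0x40→b16/s0 L1-HIT; vc=[]
#6 0xeb→b58/s2 MISS; vc=[]
#7 0x92→b36/s4 MISS; vc=[]
#8 0x64→b25/s1 L1-HIT; vc=[]
#9 0xeb→b58/s2 L1-HIT; vc=[]
#10 0x82→b32/s0 MISS; vc=[16]
#11 0x32→b12/s4 MISS; vc=[16,36]
#12 0x51→b20/s4 MISS; vc=[16,36,12]
#13 0x30→b12/s4 VC-HIT; vc=[16,36,20]
#14 0x28→b10/s2 MISS; vc=[16,36,20,58]
#15 0x49→b18/s2 MISS; vc=[36,20,58,10]
#16 0x28→b10/s2 VC-HIT; vc=[36,20,58,18]

OUTCOME = MISS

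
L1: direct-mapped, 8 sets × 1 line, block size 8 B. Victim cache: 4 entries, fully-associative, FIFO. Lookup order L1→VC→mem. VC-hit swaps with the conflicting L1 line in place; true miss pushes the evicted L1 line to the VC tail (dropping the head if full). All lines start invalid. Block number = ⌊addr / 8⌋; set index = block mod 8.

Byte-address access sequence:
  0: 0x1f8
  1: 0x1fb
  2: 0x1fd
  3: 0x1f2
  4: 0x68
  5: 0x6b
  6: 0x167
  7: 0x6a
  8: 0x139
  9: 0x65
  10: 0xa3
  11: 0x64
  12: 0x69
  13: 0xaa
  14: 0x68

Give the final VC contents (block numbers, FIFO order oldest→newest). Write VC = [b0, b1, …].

VC = [63, 44, 20, 21]

  [0] addr=0x1f8 blk=63 s=7: MISS | VC []
  [1] addr=0x1fb blk=63 s=7: L1-HIT | VC []
  [2] addr=0x1fd blk=63 s=7: L1-HIT | VC []
  [3] addr=0x1f2 blk=62 s=6: MISS | VC []
  [4] addr=0x68 blk=13 s=5: MISS | VC []
  [5] addr=0x6b blk=13 s=5: L1-HIT | VC []
  [6] addr=0x167 blk=44 s=4: MISS | VC []
  [7] addr=0x6a blk=13 s=5: L1-HIT | VC []
  [8] addr=0x139 blk=39 s=7: MISS | VC [63]
  [9] addr=0x65 blk=12 s=4: MISS | VC [63, 44]
  [10] addr=0xa3 blk=20 s=4: MISS | VC [63, 44, 12]
  [11] addr=0x64 blk=12 s=4: VC-HIT | VC [63, 44, 20]
  [12] addr=0x69 blk=13 s=5: L1-HIT | VC [63, 44, 20]
  [13] addr=0xaa blk=21 s=5: MISS | VC [63, 44, 20, 13]
  [14] addr=0x68 blk=13 s=5: VC-HIT | VC [63, 44, 20, 21]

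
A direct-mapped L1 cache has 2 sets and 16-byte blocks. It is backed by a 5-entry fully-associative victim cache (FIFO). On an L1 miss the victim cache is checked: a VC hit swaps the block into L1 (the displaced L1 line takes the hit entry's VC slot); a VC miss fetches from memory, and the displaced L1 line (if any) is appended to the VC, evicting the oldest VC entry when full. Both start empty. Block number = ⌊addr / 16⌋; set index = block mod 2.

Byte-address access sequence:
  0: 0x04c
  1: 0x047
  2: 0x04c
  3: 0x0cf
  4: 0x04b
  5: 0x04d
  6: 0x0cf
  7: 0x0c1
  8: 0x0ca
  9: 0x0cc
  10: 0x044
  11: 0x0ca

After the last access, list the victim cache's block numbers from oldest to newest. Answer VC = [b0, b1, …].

VC = [4]

0: 0x4c (blk 4, set 0) → MISS  vc=[]
1: 0x47 (blk 4, set 0) → L1-HIT  vc=[]
2: 0x4c (blk 4, set 0) → L1-HIT  vc=[]
3: 0xcf (blk 12, set 0) → MISS  vc=[4]
4: 0x4b (blk 4, set 0) → VC-HIT  vc=[12]
5: 0x4d (blk 4, set 0) → L1-HIT  vc=[12]
6: 0xcf (blk 12, set 0) → VC-HIT  vc=[4]
7: 0xc1 (blk 12, set 0) → L1-HIT  vc=[4]
8: 0xca (blk 12, set 0) → L1-HIT  vc=[4]
9: 0xcc (blk 12, set 0) → L1-HIT  vc=[4]
10: 0x44 (blk 4, set 0) → VC-HIT  vc=[12]
11: 0xca (blk 12, set 0) → VC-HIT  vc=[4]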